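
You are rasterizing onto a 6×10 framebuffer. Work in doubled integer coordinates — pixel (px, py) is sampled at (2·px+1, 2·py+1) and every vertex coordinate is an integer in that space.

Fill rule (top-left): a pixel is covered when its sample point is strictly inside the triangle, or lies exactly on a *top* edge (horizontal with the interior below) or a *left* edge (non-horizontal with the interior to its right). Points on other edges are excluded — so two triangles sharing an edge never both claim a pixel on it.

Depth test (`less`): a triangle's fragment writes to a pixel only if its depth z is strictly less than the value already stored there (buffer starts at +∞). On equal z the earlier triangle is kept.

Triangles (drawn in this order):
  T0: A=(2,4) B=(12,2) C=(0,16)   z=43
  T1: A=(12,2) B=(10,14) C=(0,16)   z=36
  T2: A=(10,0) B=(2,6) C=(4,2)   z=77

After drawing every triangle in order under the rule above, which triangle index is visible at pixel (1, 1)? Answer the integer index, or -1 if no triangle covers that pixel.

T0:
  2·area = 116
  edge (2, 4)→(12, 2): d=(10,-2) top-left  bias=+0
  edge (12, 2)→(0, 16): d=(-12,14) right/bottom  bias=-1
  edge (0, 16)→(2, 4): d=(2,-12) top-left  bias=+0
    (3,1)@(7, 3): e=[0,58,58] → #  [on edge]
    (4,1)@(9, 3): e=[4,30,82] → #
    (5,1)@(11, 3): e=[8,2,106] → #
    (1,2)@(3, 5): e=[12,90,14] → #
    (2,2)@(5, 5): e=[16,62,38] → #
    (5,2)@(11, 5): e=[28,-22,110] → ·
    (1,3)@(3, 7): e=[32,66,18] → #
    (4,3)@(9, 7): e=[44,-18,90] → ·
    (1,4)@(3, 9): e=[52,42,22] → #
    (3,4)@(7, 9): e=[60,-14,70] → ·
    (0,5)@(1, 11): e=[68,46,2] → #
    (2,5)@(5, 11): e=[76,-10,50] → ·
  covered (15 px):
    · · · · · ·
    · · · # # #
    · # # # # ·
    · # # # · ·
    · # # · · ·
    # # · · · ·
    # · · · · ·
    · · · · · ·
    · · · · · ·
    · · · · · ·
T1:
  2·area = 116
  edge (12, 2)→(10, 14): d=(-2,12) right/bottom  bias=-1
  edge (10, 14)→(0, 16): d=(-10,2) right/bottom  bias=-1
  edge (0, 16)→(12, 2): d=(12,-14) top-left  bias=+0
    (5,2)@(11, 5): e=[6,88,22] → #
    (4,3)@(9, 7): e=[26,72,18] → #
    (3,4)@(7, 9): e=[46,56,14] → #
    (5,4)@(11, 9): e=[-2,48,70] → ·
    (2,5)@(5, 11): e=[66,40,10] → #
    (5,5)@(11, 11): e=[-6,28,94] → ·
    (1,6)@(3, 13): e=[86,24,6] → #
    (5,6)@(11, 13): e=[-10,8,118] → ·
    (0,7)@(1, 15): e=[106,8,2] → #
    (2,7)@(5, 15): e=[58,0,58] → ·  [on edge]
    (3,7)@(7, 15): e=[34,-4,86] → ·
    (4,7)@(9, 15): e=[10,-8,114] → ·
  covered (14 px):
    · · · · · ·
    · · · · · ·
    · · · · · #
    · · · · # #
    · · · # # ·
    · · # # # ·
    · # # # # ·
    # # · · · ·
    · · · · · ·
    · · · · · ·
T2:
  2·area = 20
  edge (10, 0)→(2, 6): d=(-8,6) right/bottom  bias=-1
  edge (2, 6)→(4, 2): d=(2,-4) top-left  bias=+0
  edge (4, 2)→(10, 0): d=(6,-2) top-left  bias=+0
    (3,0)@(7, 1): e=[10,10,0] → #  [on edge]
    (4,0)@(9, 1): e=[-2,18,4] → ·
    (0,1)@(1, 3): e=[30,-10,0] → ·  [on edge]
    (2,1)@(5, 3): e=[6,6,8] → #
    (3,1)@(7, 3): e=[-6,14,12] → ·
    (1,2)@(3, 5): e=[2,2,16] → #
    (2,2)@(5, 5): e=[-10,10,20] → ·
    (1,3)@(3, 7): e=[-14,6,28] → ·
  covered (3 px):
    · · · # · ·
    · · # · · ·
    · # · · · ·
    · · · · · ·
    · · · · · ·
    · · · · · ·
    · · · · · ·
    · · · · · ·
    · · · · · ·
    · · · · · ·

Z-buffer (winner per pixel, '.' = empty):
  . . . 2 . .
  . . 2 0 0 0
  . 0 0 0 0 1
  . 0 0 0 1 1
  . 0 0 1 1 .
  0 0 1 1 1 .
  0 1 1 1 1 .
  1 1 . . . .
  . . . . . .
  . . . . . .

Result: -1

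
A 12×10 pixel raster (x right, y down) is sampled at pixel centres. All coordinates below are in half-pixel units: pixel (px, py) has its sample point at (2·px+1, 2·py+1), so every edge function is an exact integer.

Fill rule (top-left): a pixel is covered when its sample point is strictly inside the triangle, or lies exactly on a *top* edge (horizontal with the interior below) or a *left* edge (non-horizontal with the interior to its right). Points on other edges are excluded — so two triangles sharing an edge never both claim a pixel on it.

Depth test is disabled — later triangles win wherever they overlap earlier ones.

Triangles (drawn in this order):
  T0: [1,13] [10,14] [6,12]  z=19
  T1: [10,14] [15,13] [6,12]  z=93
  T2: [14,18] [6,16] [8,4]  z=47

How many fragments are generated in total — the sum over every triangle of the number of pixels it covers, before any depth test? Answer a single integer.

T0:
  2·area = 14  (B↔C swapped to make it positive)
  edge (1, 13)→(6, 12): d=(5,-1) top-left  bias=+0
  edge (6, 12)→(10, 14): d=(4,2) right/bottom  bias=-1
  edge (10, 14)→(1, 13): d=(-9,-1) top-left  bias=+0
    (10,4)@(21, 9): e=[0,-42,56] → ·  [on edge]
    (5,5)@(11, 11): e=[0,-14,28] → ·  [on edge]
    (0,6)@(1, 13): e=[0,14,0] → █  [on edge]
    (1,6)@(3, 13): e=[2,10,2] → █
    (2,6)@(5, 13): e=[4,6,4] → █
    (3,6)@(7, 13): e=[6,2,6] → █
    (4,6)@(9, 13): e=[8,-2,8] → ·
    (0,7)@(1, 15): e=[10,22,-18] → ·
    (1,7)@(3, 15): e=[12,18,-16] → ·
    (2,7)@(5, 15): e=[14,14,-14] → ·
    (3,7)@(7, 15): e=[16,10,-12] → ·
    (9,7)@(19, 15): e=[28,-14,0] → ·  [on edge]
  covered (4 px):
    · · · · · · · · · · · ·
    · · · · · · · · · · · ·
    · · · · · · · · · · · ·
    · · · · · · · · · · · ·
    · · · · · · · · · · · ·
    · · · · · · · · · · · ·
    █ █ █ █ · · · · · · · ·
    · · · · · · · · · · · ·
    · · · · · · · · · · · ·
    · · · · · · · · · · · ·
T1:
  2·area = 14  (B↔C swapped to make it positive)
  edge (10, 14)→(6, 12): d=(-4,-2) top-left  bias=+0
  edge (6, 12)→(15, 13): d=(9,1) right/bottom  bias=-1
  edge (15, 13)→(10, 14): d=(-5,1) right/bottom  bias=-1
    (4,6)@(9, 13): e=[2,6,6] → █
    (5,6)@(11, 13): e=[6,4,4] → █
    (6,6)@(13, 13): e=[10,2,2] → █
    (7,6)@(15, 13): e=[14,0,0] → ·  [on edge]
    (2,7)@(5, 15): e=[-14,28,0] → ·  [on edge]
    (4,7)@(9, 15): e=[-6,24,-4] → ·
    (5,7)@(11, 15): e=[-2,22,-6] → ·
    (6,7)@(13, 15): e=[2,20,-8] → ·
  covered (3 px):
    · · · · · · · · · · · ·
    · · · · · · · · · · · ·
    · · · · · · · · · · · ·
    · · · · · · · · · · · ·
    · · · · · · · · · · · ·
    · · · · · · · · · · · ·
    · · · · █ █ █ · · · · ·
    · · · · · · · · · · · ·
    · · · · · · · · · · · ·
    · · · · · · · · · · · ·
T2:
  2·area = 100
  edge (14, 18)→(6, 16): d=(-8,-2) top-left  bias=+0
  edge (6, 16)→(8, 4): d=(2,-12) top-left  bias=+0
  edge (8, 4)→(14, 18): d=(6,14) right/bottom  bias=-1
    (4,3)@(9, 7): e=[78,18,4] → █
    (5,3)@(11, 7): e=[82,42,-24] → ·
    (4,4)@(9, 9): e=[62,22,16] → █
    (5,4)@(11, 9): e=[66,46,-12] → ·
    (3,5)@(7, 11): e=[42,2,56] → █
    (5,5)@(11, 11): e=[50,50,0] → ·  [on edge]
    (3,6)@(7, 13): e=[26,6,68] → █
    (5,6)@(11, 13): e=[34,54,12] → █
    (6,6)@(13, 13): e=[38,78,-16] → ·
    (3,7)@(7, 15): e=[10,10,80] → █
    (6,7)@(13, 15): e=[22,82,-4] → ·
    (3,8)@(7, 17): e=[-6,14,92] → ·
  covered (12 px):
    · · · · · · · · · · · ·
    · · · · · · · · · · · ·
    · · · · · · · · · · · ·
    · · · · █ · · · · · · ·
    · · · · █ · · · · · · ·
    · · · █ █ · · · · · · ·
    · · · █ █ █ · · · · · ·
    · · · █ █ █ · · · · · ·
    · · · · · █ █ · · · · ·
    · · · · · · · · · · · ·

Result: 19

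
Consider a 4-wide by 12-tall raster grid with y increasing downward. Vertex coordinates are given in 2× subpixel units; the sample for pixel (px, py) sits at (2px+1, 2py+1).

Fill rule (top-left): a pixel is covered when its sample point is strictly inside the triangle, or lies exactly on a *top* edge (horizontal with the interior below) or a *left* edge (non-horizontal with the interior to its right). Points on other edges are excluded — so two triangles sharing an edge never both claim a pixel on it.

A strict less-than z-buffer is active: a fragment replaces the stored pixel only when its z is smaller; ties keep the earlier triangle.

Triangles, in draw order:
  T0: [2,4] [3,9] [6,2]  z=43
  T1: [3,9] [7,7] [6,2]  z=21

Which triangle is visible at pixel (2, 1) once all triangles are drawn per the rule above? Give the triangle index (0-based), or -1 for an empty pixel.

T0:
  2·area = 22  (B↔C swapped to make it positive)
  edge (2, 4)→(6, 2): d=(4,-2) top-left  bias=+0
  edge (6, 2)→(3, 9): d=(-3,7) right/bottom  bias=-1
  edge (3, 9)→(2, 4): d=(-1,-5) top-left  bias=+0
    (2,1)@(5, 3): e=[2,4,16] → █
    (3,1)@(7, 3): e=[6,-10,26] → ·
    (1,2)@(3, 5): e=[6,12,4] → █
    (2,2)@(5, 5): e=[10,-2,14] → ·
    (1,3)@(3, 7): e=[14,6,2] → █
    (2,3)@(5, 7): e=[18,-8,12] → ·
    (1,4)@(3, 9): e=[22,0,0] → ·  [on edge]
    (2,9)@(5, 19): e=[66,-44,0] → ·  [on edge]
  covered (3 px):
    · · · ·
    · · █ ·
    · █ · ·
    · █ · ·
    · · · ·
    · · · ·
    · · · ·
    · · · ·
    · · · ·
    · · · ·
    · · · ·
    · · · ·
T1:
  2·area = 22  (B↔C swapped to make it positive)
  edge (3, 9)→(6, 2): d=(3,-7) top-left  bias=+0
  edge (6, 2)→(7, 7): d=(1,5) right/bottom  bias=-1
  edge (7, 7)→(3, 9): d=(-4,2) right/bottom  bias=-1
    (2,2)@(5, 5): e=[2,8,12] → █
    (3,2)@(7, 5): e=[16,-2,8] → ·
    (2,3)@(5, 7): e=[8,10,4] → █
    (3,3)@(7, 7): e=[22,0,0] → ·  [on edge]
    (1,4)@(3, 9): e=[0,22,0] → ·  [on edge]
    (2,4)@(5, 9): e=[14,12,-4] → ·
  covered (2 px):
    · · · ·
    · · · ·
    · · █ ·
    · · █ ·
    · · · ·
    · · · ·
    · · · ·
    · · · ·
    · · · ·
    · · · ·
    · · · ·
    · · · ·

Z-buffer (winner per pixel, '.' = empty):
  . . . .
  . . 0 .
  . 0 1 .
  . 0 1 .
  . . . .
  . . . .
  . . . .
  . . . .
  . . . .
  . . . .
  . . . .
  . . . .

Result: 0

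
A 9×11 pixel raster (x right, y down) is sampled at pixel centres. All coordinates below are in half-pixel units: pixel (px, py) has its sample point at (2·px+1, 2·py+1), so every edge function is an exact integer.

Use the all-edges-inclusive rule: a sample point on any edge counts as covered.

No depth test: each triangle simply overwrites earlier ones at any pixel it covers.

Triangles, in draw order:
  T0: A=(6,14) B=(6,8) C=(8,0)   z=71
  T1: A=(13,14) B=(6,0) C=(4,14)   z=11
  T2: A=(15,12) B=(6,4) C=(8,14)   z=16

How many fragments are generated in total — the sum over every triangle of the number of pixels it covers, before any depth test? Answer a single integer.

T0:
  2·area = 12
  edge (6, 14)→(6, 8): d=(0,-6) inclusive
  edge (6, 8)→(8, 0): d=(2,-8) inclusive
  edge (8, 0)→(6, 14): d=(-2,14) inclusive
    (3,2)@(7, 5): e=[6,2,4] → #
    (4,2)@(9, 5): e=[18,18,-24] → ·
    (3,3)@(7, 7): e=[6,6,0] → #  [on edge]
    (4,3)@(9, 7): e=[18,22,-28] → ·
    (3,4)@(7, 9): e=[6,10,-4] → ·
    (2,10)@(5, 21): e=[-6,18,0] → ·  [on edge]
  covered (2 px):
    · · · · · · · · ·
    · · · · · · · · ·
    · · · # · · · · ·
    · · · # · · · · ·
    · · · · · · · · ·
    · · · · · · · · ·
    · · · · · · · · ·
    · · · · · · · · ·
    · · · · · · · · ·
    · · · · · · · · ·
    · · · · · · · · ·
T1:
  2·area = 126  (B↔C swapped to make it positive)
  edge (13, 14)→(4, 14): d=(-9,0) inclusive
  edge (4, 14)→(6, 0): d=(2,-14) inclusive
  edge (6, 0)→(13, 14): d=(7,14) inclusive
    (3,1)@(7, 3): e=[99,20,7] → #
    (4,1)@(9, 3): e=[99,48,-21] → ·
    (3,2)@(7, 5): e=[81,24,21] → #
    (4,2)@(9, 5): e=[81,52,-7] → ·
    (2,3)@(5, 7): e=[63,0,63] → #  [on edge]
    (4,3)@(9, 7): e=[63,56,7] → #
    (5,3)@(11, 7): e=[63,84,-21] → ·
    (2,4)@(5, 9): e=[45,4,77] → #
    (5,4)@(11, 9): e=[45,88,-7] → ·
    (2,5)@(5, 11): e=[27,8,91] → #
    (5,5)@(11, 11): e=[27,92,7] → #
    (6,5)@(13, 11): e=[27,120,-21] → ·
    (1,10)@(3, 21): e=[-63,0,189] → ·  [on edge]
  covered (16 px):
    · · · · · · · · ·
    · · · # · · · · ·
    · · · # · · · · ·
    · · # # # · · · ·
    · · # # # · · · ·
    · · # # # # · · ·
    · · # # # # · · ·
    · · · · · · · · ·
    · · · · · · · · ·
    · · · · · · · · ·
    · · · · · · · · ·
T2:
  2·area = 74  (B↔C swapped to make it positive)
  edge (15, 12)→(8, 14): d=(-7,2) inclusive
  edge (8, 14)→(6, 4): d=(-2,-10) inclusive
  edge (6, 4)→(15, 12): d=(9,8) inclusive
    (3,2)@(7, 5): e=[65,8,1] → #
    (4,2)@(9, 5): e=[61,28,-15] → ·
    (3,3)@(7, 7): e=[51,4,19] → #
    (4,3)@(9, 7): e=[47,24,3] → #
    (5,3)@(11, 7): e=[43,44,-13] → ·
    (3,4)@(7, 9): e=[37,0,37] → #  [on edge]
    (5,4)@(11, 9): e=[29,40,5] → #
    (6,4)@(13, 9): e=[25,60,-11] → ·
    (3,5)@(7, 11): e=[23,-4,55] → ·
    (4,5)@(9, 11): e=[19,16,39] → #
    (6,5)@(13, 11): e=[11,56,7] → #
    (7,5)@(15, 11): e=[7,76,-9] → ·
    (4,9)@(9, 19): e=[-37,0,111] → ·  [on edge]
  covered (11 px):
    · · · · · · · · ·
    · · · · · · · · ·
    · · · # · · · · ·
    · · · # # · · · ·
    · · · # # # · · ·
    · · · · # # # · ·
    · · · · # # · · ·
    · · · · · · · · ·
    · · · · · · · · ·
    · · · · · · · · ·
    · · · · · · · · ·

Answer: 29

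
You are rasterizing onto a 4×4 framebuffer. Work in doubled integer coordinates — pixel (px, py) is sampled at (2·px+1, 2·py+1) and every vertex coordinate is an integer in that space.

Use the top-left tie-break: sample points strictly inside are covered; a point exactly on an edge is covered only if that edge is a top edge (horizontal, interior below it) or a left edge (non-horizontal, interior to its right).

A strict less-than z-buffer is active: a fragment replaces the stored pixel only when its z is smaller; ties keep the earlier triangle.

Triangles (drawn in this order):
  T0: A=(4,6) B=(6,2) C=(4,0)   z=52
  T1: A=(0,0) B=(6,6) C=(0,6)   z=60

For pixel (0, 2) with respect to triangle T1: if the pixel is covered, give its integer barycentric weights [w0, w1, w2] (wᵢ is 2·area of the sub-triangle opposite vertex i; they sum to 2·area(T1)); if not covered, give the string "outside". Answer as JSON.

T0:
  2·area = 12  (B↔C swapped to make it positive)
  edge (4, 6)→(4, 0): d=(0,-6) top-left  bias=+0
  edge (4, 0)→(6, 2): d=(2,2) right/bottom  bias=-1
  edge (6, 2)→(4, 6): d=(-2,4) right/bottom  bias=-1
    (2,0)@(5, 1): e=[6,0,6] → ·  [on edge]
    (2,1)@(5, 3): e=[6,4,2] → #
    (3,1)@(7, 3): e=[18,0,-6] → ·  [on edge]
    (2,2)@(5, 5): e=[6,8,-2] → ·
  covered (1 px):
    · · · ·
    · · # ·
    · · · ·
    · · · ·
T1:
  2·area = 36
  edge (0, 0)→(6, 6): d=(6,6) right/bottom  bias=-1
  edge (6, 6)→(0, 6): d=(-6,0) right/bottom  bias=-1
  edge (0, 6)→(0, 0): d=(0,-6) top-left  bias=+0
    (0,0)@(1, 1): e=[0,30,6] → ·  [on edge]
    (0,1)@(1, 3): e=[12,18,6] → #
    (1,1)@(3, 3): e=[0,18,18] → ·  [on edge]
    (0,2)@(1, 5): e=[24,6,6] → #
    (1,2)@(3, 5): e=[12,6,18] → #
    (2,2)@(5, 5): e=[0,6,30] → ·  [on edge]
    (0,3)@(1, 7): e=[36,-6,6] → ·
    (1,3)@(3, 7): e=[24,-6,18] → ·
    (3,3)@(7, 7): e=[0,-6,42] → ·  [on edge]
  covered (3 px):
    · · · ·
    # · · ·
    # # · ·
    · · · ·

Final: [6,6,24]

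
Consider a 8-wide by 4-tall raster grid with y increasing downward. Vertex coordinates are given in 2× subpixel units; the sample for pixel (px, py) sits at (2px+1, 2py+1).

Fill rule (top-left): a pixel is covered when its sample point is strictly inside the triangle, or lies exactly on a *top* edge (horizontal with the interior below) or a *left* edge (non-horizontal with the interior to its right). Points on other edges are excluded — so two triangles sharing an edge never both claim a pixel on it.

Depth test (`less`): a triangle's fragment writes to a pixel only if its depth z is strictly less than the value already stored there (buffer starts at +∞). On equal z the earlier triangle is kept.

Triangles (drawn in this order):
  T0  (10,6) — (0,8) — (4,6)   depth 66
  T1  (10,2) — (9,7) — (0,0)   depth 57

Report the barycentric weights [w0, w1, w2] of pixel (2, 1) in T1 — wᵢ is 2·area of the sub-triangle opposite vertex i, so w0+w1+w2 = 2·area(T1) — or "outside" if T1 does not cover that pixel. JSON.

T0:
  2·area = 12
  edge (10, 6)→(0, 8): d=(-10,2) right/bottom  bias=-1
  edge (0, 8)→(4, 6): d=(4,-2) top-left  bias=+0
  edge (4, 6)→(10, 6): d=(6,0) top-left  bias=+0
    (7,2)@(15, 5): e=[0,18,-6] → ·  [on edge]
    (1,3)@(3, 7): e=[4,2,6] → #
    (2,3)@(5, 7): e=[0,6,6] → ·  [on edge]
  covered (1 px):
    · · · · · · · ·
    · · · · · · · ·
    · · · · · · · ·
    · # · · · · · ·
T1:
  2·area = 52
  edge (10, 2)→(9, 7): d=(-1,5) right/bottom  bias=-1
  edge (9, 7)→(0, 0): d=(-9,-7) top-left  bias=+0
  edge (0, 0)→(10, 2): d=(10,2) right/bottom  bias=-1
    (1,0)@(3, 1): e=[36,12,4] → #
    (2,0)@(5, 1): e=[26,26,0] → ·  [on edge]
    (1,1)@(3, 3): e=[34,-6,24] → ·
    (2,1)@(5, 3): e=[24,8,20] → #
    (3,1)@(7, 3): e=[14,22,16] → #
    (4,1)@(9, 3): e=[4,36,12] → #
    (5,1)@(11, 3): e=[-6,50,8] → ·
    (7,1)@(15, 3): e=[-26,78,0] → ·  [on edge]
    (2,2)@(5, 5): e=[22,-10,40] → ·
    (3,2)@(7, 5): e=[12,4,36] → #
    (5,2)@(11, 5): e=[-8,32,28] → ·
    (3,3)@(7, 7): e=[10,-14,56] → ·
    (4,3)@(9, 7): e=[0,0,52] → ·  [on edge]
  covered (6 px):
    · # · · · · · ·
    · · # # # · · ·
    · · · # # · · ·
    · · · · · · · ·

Answer: [8,20,24]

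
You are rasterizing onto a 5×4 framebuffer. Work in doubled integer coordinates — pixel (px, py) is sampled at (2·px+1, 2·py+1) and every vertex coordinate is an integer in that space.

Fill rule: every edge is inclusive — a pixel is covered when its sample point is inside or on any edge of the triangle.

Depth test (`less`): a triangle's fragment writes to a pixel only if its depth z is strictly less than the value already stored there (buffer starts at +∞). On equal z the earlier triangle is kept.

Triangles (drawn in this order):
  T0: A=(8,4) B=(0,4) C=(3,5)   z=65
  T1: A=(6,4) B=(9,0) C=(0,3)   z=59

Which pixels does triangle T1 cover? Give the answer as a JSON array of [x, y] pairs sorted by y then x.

T0:
  2·area = 8  (B↔C swapped to make it positive)
  edge (8, 4)→(3, 5): d=(-5,1) inclusive
  edge (3, 5)→(0, 4): d=(-3,-1) inclusive
  edge (0, 4)→(8, 4): d=(8,0) inclusive
    (1,2)@(3, 5): e=[0,0,8] → #  [on edge]
    (2,2)@(5, 5): e=[-2,2,8] → ·
    (1,3)@(3, 7): e=[-10,-6,24] → ·
    (4,3)@(9, 7): e=[-16,0,24] → ·  [on edge]
  covered (1 px):
    · · · · ·
    · · · · ·
    · # · · ·
    · · · · ·
T1:
  2·area = 27  (B↔C swapped to make it positive)
  edge (6, 4)→(0, 3): d=(-6,-1) inclusive
  edge (0, 3)→(9, 0): d=(9,-3) inclusive
  edge (9, 0)→(6, 4): d=(-3,4) inclusive
    (3,0)@(7, 1): e=[19,3,5] → #
    (4,0)@(9, 1): e=[21,9,-3] → ·
    (0,1)@(1, 3): e=[1,3,23] → #
    (1,1)@(3, 3): e=[3,9,15] → #
    (2,1)@(5, 3): e=[5,15,7] → #
    (3,1)@(7, 3): e=[7,21,-1] → ·
    (0,2)@(1, 5): e=[-11,21,17] → ·
    (1,2)@(3, 5): e=[-9,27,9] → ·
    (2,2)@(5, 5): e=[-7,33,1] → ·
  covered (4 px):
    · · · # ·
    # # # · ·
    · · · · ·
    · · · · ·

Final: [[3,0],[0,1],[1,1],[2,1]]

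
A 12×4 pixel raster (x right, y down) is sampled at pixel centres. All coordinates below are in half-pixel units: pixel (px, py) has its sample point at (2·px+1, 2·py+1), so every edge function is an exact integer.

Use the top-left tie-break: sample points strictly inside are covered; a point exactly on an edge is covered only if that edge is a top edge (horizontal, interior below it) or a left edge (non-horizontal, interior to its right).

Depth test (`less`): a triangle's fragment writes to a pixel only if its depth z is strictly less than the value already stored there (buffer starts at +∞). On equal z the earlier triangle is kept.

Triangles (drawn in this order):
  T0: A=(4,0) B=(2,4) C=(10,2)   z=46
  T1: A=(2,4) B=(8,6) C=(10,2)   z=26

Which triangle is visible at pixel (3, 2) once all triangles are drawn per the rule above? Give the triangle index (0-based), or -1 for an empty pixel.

T0:
  2·area = 28  (B↔C swapped to make it positive)
  edge (4, 0)→(10, 2): d=(6,2) right/bottom  bias=-1
  edge (10, 2)→(2, 4): d=(-8,2) right/bottom  bias=-1
  edge (2, 4)→(4, 0): d=(2,-4) top-left  bias=+0
    (2,0)@(5, 1): e=[4,18,6] → #
    (3,0)@(7, 1): e=[0,14,14] → ·  [on edge]
    (1,1)@(3, 3): e=[20,6,2] → #
    (3,1)@(7, 3): e=[12,-2,18] → ·
    (6,1)@(13, 3): e=[0,-14,42] → ·  [on edge]
    (1,2)@(3, 5): e=[32,-10,6] → ·
    (2,2)@(5, 5): e=[28,-14,14] → ·
    (9,2)@(19, 5): e=[0,-42,70] → ·  [on edge]
  covered (3 px):
    · · # · · · · · · · · ·
    · # # · · · · · · · · ·
    · · · · · · · · · · · ·
    · · · · · · · · · · · ·
T1:
  2·area = 28  (B↔C swapped to make it positive)
  edge (2, 4)→(10, 2): d=(8,-2) top-left  bias=+0
  edge (10, 2)→(8, 6): d=(-2,4) right/bottom  bias=-1
  edge (8, 6)→(2, 4): d=(-6,-2) top-left  bias=+0
    (3,1)@(7, 3): e=[2,10,16] → #
    (4,1)@(9, 3): e=[6,2,20] → #
    (5,1)@(11, 3): e=[10,-6,24] → ·
    (2,2)@(5, 5): e=[14,14,0] → #  [on edge]
    (4,2)@(9, 5): e=[22,-2,8] → ·
    (2,3)@(5, 7): e=[30,10,-12] → ·
    (3,3)@(7, 7): e=[34,2,-8] → ·
    (5,3)@(11, 7): e=[42,-14,0] → ·  [on edge]
  covered (4 px):
    · · · · · · · · · · · ·
    · · · # # · · · · · · ·
    · · # # · · · · · · · ·
    · · · · · · · · · · · ·

Z-buffer (winner per pixel, '.' = empty):
  . . 0 . . . . . . . . .
  . 0 0 1 1 . . . . . . .
  . . 1 1 . . . . . . . .
  . . . . . . . . . . . .

Final: 1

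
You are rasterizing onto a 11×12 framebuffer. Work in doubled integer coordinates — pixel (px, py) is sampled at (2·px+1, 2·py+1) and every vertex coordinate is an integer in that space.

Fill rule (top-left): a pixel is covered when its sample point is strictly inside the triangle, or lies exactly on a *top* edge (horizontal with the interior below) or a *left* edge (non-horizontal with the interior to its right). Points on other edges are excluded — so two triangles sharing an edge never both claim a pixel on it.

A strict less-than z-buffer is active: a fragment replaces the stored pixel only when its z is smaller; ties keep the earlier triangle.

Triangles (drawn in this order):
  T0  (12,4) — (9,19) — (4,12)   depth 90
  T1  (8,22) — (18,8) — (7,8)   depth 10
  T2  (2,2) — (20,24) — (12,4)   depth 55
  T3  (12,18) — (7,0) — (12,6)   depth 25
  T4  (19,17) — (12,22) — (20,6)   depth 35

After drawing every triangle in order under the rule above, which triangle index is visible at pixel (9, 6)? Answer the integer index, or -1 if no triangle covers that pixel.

T0:
  2·area = 96
  edge (12, 4)→(9, 19): d=(-3,15) right/bottom  bias=-1
  edge (9, 19)→(4, 12): d=(-5,-7) top-left  bias=+0
  edge (4, 12)→(12, 4): d=(8,-8) top-left  bias=+0
    (7,0)@(15, 1): e=[-36,132,0] → ·  [on edge]
    (6,1)@(13, 3): e=[-12,108,0] → ·  [on edge]
    (5,2)@(11, 5): e=[12,84,0] → █  [on edge]
    (6,2)@(13, 5): e=[-18,98,16] → ·
    (4,3)@(9, 7): e=[36,60,0] → █  [on edge]
    (6,3)@(13, 7): e=[-24,88,32] → ·
    (3,4)@(7, 9): e=[60,36,0] → █  [on edge]
    (5,4)@(11, 9): e=[0,64,32] → ·  [on edge]
    (2,5)@(5, 11): e=[84,12,0] → █  [on edge]
    (5,5)@(11, 11): e=[-6,54,48] → ·
    (1,6)@(3, 13): e=[108,-12,0] → ·  [on edge]
    (2,6)@(5, 13): e=[78,2,16] → █
    (0,7)@(1, 15): e=[132,-36,0] → ·  [on edge]
    (4,9)@(9, 19): e=[0,0,96] → ·  [on edge]
  covered (14 px):
    · · · · · · · · · · ·
    · · · · · · · · · · ·
    · · · · · █ · · · · ·
    · · · · █ █ · · · · ·
    · · · █ █ · · · · · ·
    · · █ █ █ · · · · · ·
    · · █ █ █ · · · · · ·
    · · · █ █ · · · · · ·
    · · · · █ · · · · · ·
    · · · · · · · · · · ·
    · · · · · · · · · · ·
    · · · · · · · · · · ·
T1:
  2·area = 154  (B↔C swapped to make it positive)
  edge (8, 22)→(7, 8): d=(-1,-14) top-left  bias=+0
  edge (7, 8)→(18, 8): d=(11,0) top-left  bias=+0
  edge (18, 8)→(8, 22): d=(-10,14) right/bottom  bias=-1
    (4,4)@(9, 9): e=[27,11,116] → █
    (5,4)@(11, 9): e=[55,11,88] → █
    (6,4)@(13, 9): e=[83,11,60] → █
    (7,4)@(15, 9): e=[111,11,32] → █
    (8,4)@(17, 9): e=[139,11,4] → █
    (9,4)@(19, 9): e=[167,11,-24] → ·
    (4,5)@(9, 11): e=[25,33,96] → █
    (8,5)@(17, 11): e=[137,33,-16] → ·
    (4,6)@(9, 13): e=[23,55,76] → █
    (7,6)@(15, 13): e=[107,55,-8] → ·
    (4,7)@(9, 15): e=[21,77,56] → █
    (6,7)@(13, 15): e=[77,77,0] → ·  [on edge]
  covered (17 px):
    · · · · · · · · · · ·
    · · · · · · · · · · ·
    · · · · · · · · · · ·
    · · · · · · · · · · ·
    · · · · █ █ █ █ █ · ·
    · · · · █ █ █ █ · · ·
    · · · · █ █ █ · · · ·
    · · · · █ █ · · · · ·
    · · · · █ █ · · · · ·
    · · · · █ · · · · · ·
    · · · · · · · · · · ·
    · · · · · · · · · · ·
T2:
  2·area = 184  (B↔C swapped to make it positive)
  edge (2, 2)→(12, 4): d=(10,2) right/bottom  bias=-1
  edge (12, 4)→(20, 24): d=(8,20) right/bottom  bias=-1
  edge (20, 24)→(2, 2): d=(-18,-22) top-left  bias=+0
    (1,1)@(3, 3): e=[8,172,4] → █
    (2,1)@(5, 3): e=[4,132,48] → █
    (3,1)@(7, 3): e=[0,92,92] → ·  [on edge]
    (1,2)@(3, 5): e=[28,188,-32] → ·
    (2,2)@(5, 5): e=[24,148,12] → █
    (3,2)@(7, 5): e=[20,108,56] → █
    (4,2)@(9, 5): e=[16,68,100] → █
    (5,2)@(11, 5): e=[12,28,144] → █
    (6,2)@(13, 5): e=[8,-12,188] → ·
    (8,2)@(17, 5): e=[0,-92,276] → ·  [on edge]
    (2,3)@(5, 7): e=[44,164,-24] → ·
    (3,3)@(7, 7): e=[40,124,20] → █
    (5,6)@(11, 13): e=[92,92,0] → █  [on edge]
  covered (23 px):
    · · · · · · · · · · ·
    · █ █ · · · · · · · ·
    · · █ █ █ █ · · · · ·
    · · · █ █ █ █ · · · ·
    · · · · █ █ █ · · · ·
    · · · · · █ █ · · · ·
    · · · · · █ █ █ · · ·
    · · · · · · █ █ · · ·
    · · · · · · · █ █ · ·
    · · · · · · · · █ · ·
    · · · · · · · · · · ·
    · · · · · · · · · · ·
T3:
  2·area = 60
  edge (12, 18)→(7, 0): d=(-5,-18) top-left  bias=+0
  edge (7, 0)→(12, 6): d=(5,6) right/bottom  bias=-1
  edge (12, 6)→(12, 18): d=(0,12) right/bottom  bias=-1
    (4,1)@(9, 3): e=[21,3,36] → █
    (5,1)@(11, 3): e=[57,-9,12] → ·
    (4,2)@(9, 5): e=[11,13,36] → █
    (5,2)@(11, 5): e=[47,1,12] → █
    (6,2)@(13, 5): e=[83,-11,-12] → ·
    (4,3)@(9, 7): e=[1,23,36] → █
    (6,3)@(13, 7): e=[73,-1,-12] → ·
    (4,4)@(9, 9): e=[-9,33,36] → ·
    (5,4)@(11, 9): e=[27,21,12] → █
    (6,4)@(13, 9): e=[63,9,-12] → ·
    (5,5)@(11, 11): e=[17,31,12] → █
    (6,5)@(13, 11): e=[53,19,-12] → ·
  covered (8 px):
    · · · · · · · · · · ·
    · · · · █ · · · · · ·
    · · · · █ █ · · · · ·
    · · · · █ █ · · · · ·
    · · · · · █ · · · · ·
    · · · · · █ · · · · ·
    · · · · · █ · · · · ·
    · · · · · · · · · · ·
    · · · · · · · · · · ·
    · · · · · · · · · · ·
    · · · · · · · · · · ·
    · · · · · · · · · · ·
T4:
  2·area = 72
  edge (19, 17)→(12, 22): d=(-7,5) right/bottom  bias=-1
  edge (12, 22)→(20, 6): d=(8,-16) top-left  bias=+0
  edge (20, 6)→(19, 17): d=(-1,11) right/bottom  bias=-1
    (9,4)@(19, 9): e=[56,8,8] → █
    (10,4)@(21, 9): e=[46,40,-14] → ·
    (9,5)@(19, 11): e=[42,24,6] → █
    (10,5)@(21, 11): e=[32,56,-16] → ·
    (8,6)@(17, 13): e=[38,8,26] → █
    (10,6)@(21, 13): e=[18,72,-18] → ·
    (8,7)@(17, 15): e=[24,24,24] → █
    (10,7)@(21, 15): e=[4,88,-20] → ·
    (7,8)@(15, 17): e=[20,8,44] → █
    (9,8)@(19, 17): e=[0,72,0] → ·  [on edge]
    (7,9)@(15, 19): e=[6,24,42] → █
    (8,9)@(17, 19): e=[-4,56,20] → ·
  covered (10 px):
    · · · · · · · · · · ·
    · · · · · · · · · · ·
    · · · · · · · · · · ·
    · · · · · · · · · · ·
    · · · · · · · · · █ ·
    · · · · · · · · · █ ·
    · · · · · · · · █ █ ·
    · · · · · · · · █ █ ·
    · · · · · · · █ █ · ·
    · · · · · · · █ · · ·
    · · · · · · █ · · · ·
    · · · · · · · · · · ·

Z-buffer (winner per pixel, '.' = empty):
  . . . . . . . . . . .
  . 2 2 . 3 . . . . . .
  . . 2 2 3 3 . . . . .
  . . . 2 3 3 2 . . . .
  . . . 0 1 1 1 1 1 4 .
  . . 0 0 1 1 1 1 . 4 .
  . . 0 0 1 1 1 2 4 4 .
  . . . 0 1 1 2 2 4 4 .
  . . . . 1 1 . 4 4 . .
  . . . . 1 . . 4 2 . .
  . . . . . . 4 . . . .
  . . . . . . . . . . .

Final: 4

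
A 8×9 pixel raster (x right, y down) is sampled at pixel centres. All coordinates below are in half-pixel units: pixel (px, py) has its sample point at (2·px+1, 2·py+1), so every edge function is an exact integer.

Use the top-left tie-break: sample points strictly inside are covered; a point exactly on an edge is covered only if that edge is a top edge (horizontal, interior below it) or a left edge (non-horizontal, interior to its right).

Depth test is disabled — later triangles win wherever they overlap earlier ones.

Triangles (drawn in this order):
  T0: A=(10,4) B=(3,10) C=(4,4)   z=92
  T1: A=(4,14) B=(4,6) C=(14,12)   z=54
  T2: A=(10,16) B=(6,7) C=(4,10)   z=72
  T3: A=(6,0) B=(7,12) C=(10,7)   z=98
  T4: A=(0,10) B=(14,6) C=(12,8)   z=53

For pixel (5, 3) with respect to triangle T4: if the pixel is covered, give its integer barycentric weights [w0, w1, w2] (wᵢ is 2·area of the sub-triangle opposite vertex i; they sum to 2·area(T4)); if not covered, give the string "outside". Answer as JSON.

T0:
  2·area = 36
  edge (10, 4)→(3, 10): d=(-7,6) right/bottom  bias=-1
  edge (3, 10)→(4, 4): d=(1,-6) top-left  bias=+0
  edge (4, 4)→(10, 4): d=(6,0) top-left  bias=+0
    (2,2)@(5, 5): e=[23,7,6] → █
    (3,2)@(7, 5): e=[11,19,6] → █
    (4,2)@(9, 5): e=[-1,31,6] → ·
    (2,3)@(5, 7): e=[9,9,18] → █
    (3,3)@(7, 7): e=[-3,21,18] → ·
    (2,4)@(5, 9): e=[-5,11,30] → ·
  covered (3 px):
    · · · · · · · ·
    · · · · · · · ·
    · · █ █ · · · ·
    · · █ · · · · ·
    · · · · · · · ·
    · · · · · · · ·
    · · · · · · · ·
    · · · · · · · ·
    · · · · · · · ·
T1:
  2·area = 80
  edge (4, 14)→(4, 6): d=(0,-8) top-left  bias=+0
  edge (4, 6)→(14, 12): d=(10,6) right/bottom  bias=-1
  edge (14, 12)→(4, 14): d=(-10,2) right/bottom  bias=-1
    (2,3)@(5, 7): e=[8,4,68] → █
    (3,3)@(7, 7): e=[24,-8,64] → ·
    (2,4)@(5, 9): e=[8,24,48] → █
    (3,4)@(7, 9): e=[24,12,44] → █
    (4,4)@(9, 9): e=[40,0,40] → ·  [on edge]
    (2,5)@(5, 11): e=[8,44,28] → █
    (4,5)@(9, 11): e=[40,20,20] → █
    (5,5)@(11, 11): e=[56,8,16] → █
    (6,5)@(13, 11): e=[72,-4,12] → ·
    (2,6)@(5, 13): e=[8,64,8] → █
    (4,6)@(9, 13): e=[40,40,0] → ·  [on edge]
    (5,6)@(11, 13): e=[56,28,-4] → ·
  covered (9 px):
    · · · · · · · ·
    · · · · · · · ·
    · · · · · · · ·
    · · █ · · · · ·
    · · █ █ · · · ·
    · · █ █ █ █ · ·
    · · █ █ · · · ·
    · · · · · · · ·
    · · · · · · · ·
T2:
  2·area = 30  (B↔C swapped to make it positive)
  edge (10, 16)→(4, 10): d=(-6,-6) top-left  bias=+0
  edge (4, 10)→(6, 7): d=(2,-3) top-left  bias=+0
  edge (6, 7)→(10, 16): d=(4,9) right/bottom  bias=-1
    (0,3)@(1, 7): e=[0,-15,45] → ·  [on edge]
    (1,4)@(3, 9): e=[0,-5,35] → ·  [on edge]
    (2,4)@(5, 9): e=[12,1,17] → █
    (3,4)@(7, 9): e=[24,7,-1] → ·
    (2,5)@(5, 11): e=[0,5,25] → █  [on edge]
    (3,5)@(7, 11): e=[12,11,7] → █
    (4,5)@(9, 11): e=[24,17,-11] → ·
    (2,6)@(5, 13): e=[-12,9,33] → ·
    (3,6)@(7, 13): e=[0,15,15] → █  [on edge]
    (4,6)@(9, 13): e=[12,21,-3] → ·
    (3,7)@(7, 15): e=[-12,19,23] → ·
    (4,7)@(9, 15): e=[0,25,5] → █  [on edge]
    (5,8)@(11, 17): e=[0,35,-5] → ·  [on edge]
  covered (5 px):
    · · · · · · · ·
    · · · · · · · ·
    · · · · · · · ·
    · · · · · · · ·
    · · █ · · · · ·
    · · █ █ · · · ·
    · · · █ · · · ·
    · · · · █ · · ·
    · · · · · · · ·
T3:
  2·area = 41  (B↔C swapped to make it positive)
  edge (6, 0)→(10, 7): d=(4,7) right/bottom  bias=-1
  edge (10, 7)→(7, 12): d=(-3,5) right/bottom  bias=-1
  edge (7, 12)→(6, 0): d=(-1,-12) top-left  bias=+0
    (3,1)@(7, 3): e=[5,27,9] → █
    (4,1)@(9, 3): e=[-9,17,33] → ·
    (3,2)@(7, 5): e=[13,21,7] → █
    (4,2)@(9, 5): e=[-1,11,31] → ·
    (3,3)@(7, 7): e=[21,15,5] → █
    (4,3)@(9, 7): e=[7,5,29] → █
    (5,3)@(11, 7): e=[-7,-5,53] → ·
    (3,4)@(7, 9): e=[29,9,3] → █
    (4,4)@(9, 9): e=[15,-1,27] → ·
    (3,5)@(7, 11): e=[37,3,1] → █
    (4,5)@(9, 11): e=[23,-7,25] → ·
    (3,6)@(7, 13): e=[45,-3,-1] → ·
  covered (6 px):
    · · · · · · · ·
    · · · █ · · · ·
    · · · █ · · · ·
    · · · █ █ · · ·
    · · · █ · · · ·
    · · · █ · · · ·
    · · · · · · · ·
    · · · · · · · ·
    · · · · · · · ·
T4:
  2·area = 20
  edge (0, 10)→(14, 6): d=(14,-4) top-left  bias=+0
  edge (14, 6)→(12, 8): d=(-2,2) right/bottom  bias=-1
  edge (12, 8)→(0, 10): d=(-12,2) right/bottom  bias=-1
    (7,2)@(15, 5): e=[-10,0,30] → ·  [on edge]
    (5,3)@(11, 7): e=[2,4,14] → █
    (6,3)@(13, 7): e=[10,0,10] → ·  [on edge]
    (2,4)@(5, 9): e=[6,12,2] → █
    (3,4)@(7, 9): e=[14,8,-2] → ·
    (5,4)@(11, 9): e=[30,0,-10] → ·  [on edge]
    (2,5)@(5, 11): e=[34,8,-22] → ·
    (4,5)@(9, 11): e=[50,0,-30] → ·  [on edge]
    (3,6)@(7, 13): e=[70,0,-50] → ·  [on edge]
    (2,7)@(5, 15): e=[90,0,-70] → ·  [on edge]
    (1,8)@(3, 17): e=[110,0,-90] → ·  [on edge]
  covered (2 px):
    · · · · · · · ·
    · · · · · · · ·
    · · · · · · · ·
    · · · · · █ · ·
    · · █ · · · · ·
    · · · · · · · ·
    · · · · · · · ·
    · · · · · · · ·
    · · · · · · · ·

Result: [4,14,2]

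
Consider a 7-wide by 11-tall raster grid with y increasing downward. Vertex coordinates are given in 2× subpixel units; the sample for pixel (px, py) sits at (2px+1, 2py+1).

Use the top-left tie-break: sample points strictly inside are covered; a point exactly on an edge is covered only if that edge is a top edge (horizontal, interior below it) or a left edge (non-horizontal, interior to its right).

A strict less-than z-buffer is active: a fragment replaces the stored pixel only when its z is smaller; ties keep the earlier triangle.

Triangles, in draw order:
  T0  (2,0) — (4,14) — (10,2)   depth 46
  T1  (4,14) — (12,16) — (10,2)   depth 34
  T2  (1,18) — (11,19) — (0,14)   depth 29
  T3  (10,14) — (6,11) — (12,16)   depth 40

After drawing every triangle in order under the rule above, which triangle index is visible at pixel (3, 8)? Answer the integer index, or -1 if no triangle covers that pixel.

T0:
  2·area = 108  (B↔C swapped to make it positive)
  edge (2, 0)→(10, 2): d=(8,2) right/bottom  bias=-1
  edge (10, 2)→(4, 14): d=(-6,12) right/bottom  bias=-1
  edge (4, 14)→(2, 0): d=(-2,-14) top-left  bias=+0
    (1,0)@(3, 1): e=[6,90,12] → █
    (2,0)@(5, 1): e=[2,66,40] → █
    (3,0)@(7, 1): e=[-2,42,68] → ·
    (1,1)@(3, 3): e=[22,78,8] → █
    (3,1)@(7, 3): e=[14,30,64] → █
    (4,1)@(9, 3): e=[10,6,92] → █
    (5,1)@(11, 3): e=[6,-18,120] → ·
    (1,2)@(3, 5): e=[38,66,4] → █
    (4,2)@(9, 5): e=[26,-6,88] → ·
    (1,3)@(3, 7): e=[54,54,0] → █  [on edge]
    (4,3)@(9, 7): e=[42,-18,84] → ·
    (1,4)@(3, 9): e=[70,42,-4] → ·
    (2,10)@(5, 21): e=[162,-54,0] → ·  [on edge]
  covered (14 px):
    · █ █ · · · ·
    · █ █ █ █ · ·
    · █ █ █ · · ·
    · █ █ █ · · ·
    · · █ · · · ·
    · · █ · · · ·
    · · · · · · ·
    · · · · · · ·
    · · · · · · ·
    · · · · · · ·
    · · · · · · ·
T1:
  2·area = 108  (B↔C swapped to make it positive)
  edge (4, 14)→(10, 2): d=(6,-12) top-left  bias=+0
  edge (10, 2)→(12, 16): d=(2,14) right/bottom  bias=-1
  edge (12, 16)→(4, 14): d=(-8,-2) top-left  bias=+0
    (4,2)@(9, 5): e=[6,20,82] → █
    (5,2)@(11, 5): e=[30,-8,86] → ·
    (4,3)@(9, 7): e=[18,24,66] → █
    (5,3)@(11, 7): e=[42,-4,70] → ·
    (3,4)@(7, 9): e=[6,56,46] → █
    (5,4)@(11, 9): e=[54,0,54] → ·  [on edge]
    (3,5)@(7, 11): e=[18,60,30] → █
    (5,5)@(11, 11): e=[66,4,38] → █
    (6,5)@(13, 11): e=[90,-24,42] → ·
    (2,6)@(5, 13): e=[6,92,10] → █
    (6,6)@(13, 13): e=[102,-20,26] → ·
    (2,7)@(5, 15): e=[18,96,-6] → ·
  covered (13 px):
    · · · · · · ·
    · · · · · · ·
    · · · · █ · ·
    · · · · █ · ·
    · · · █ █ · ·
    · · · █ █ █ ·
    · · █ █ █ █ ·
    · · · · █ █ ·
    · · · · · · ·
    · · · · · · ·
    · · · · · · ·
T2:
  2·area = 39  (B↔C swapped to make it positive)
  edge (1, 18)→(0, 14): d=(-1,-4) top-left  bias=+0
  edge (0, 14)→(11, 19): d=(11,5) right/bottom  bias=-1
  edge (11, 19)→(1, 18): d=(-10,-1) top-left  bias=+0
    (0,7)@(1, 15): e=[3,6,30] → █
    (1,7)@(3, 15): e=[11,-4,32] → ·
    (0,8)@(1, 17): e=[1,28,10] → █
    (1,8)@(3, 17): e=[9,18,12] → █
    (2,8)@(5, 17): e=[17,8,14] → █
    (3,8)@(7, 17): e=[25,-2,16] → ·
    (0,9)@(1, 19): e=[-1,50,-10] → ·
    (1,9)@(3, 19): e=[7,40,-8] → ·
    (2,9)@(5, 19): e=[15,30,-6] → ·
    (5,9)@(11, 19): e=[39,0,0] → ·  [on edge]
  covered (4 px):
    · · · · · · ·
    · · · · · · ·
    · · · · · · ·
    · · · · · · ·
    · · · · · · ·
    · · · · · · ·
    · · · · · · ·
    █ · · · · · ·
    █ █ █ · · · ·
    · · · · · · ·
    · · · · · · ·
T3:
  2·area = 2  (B↔C swapped to make it positive)
  edge (10, 14)→(12, 16): d=(2,2) right/bottom  bias=-1
  edge (12, 16)→(6, 11): d=(-6,-5) top-left  bias=+0
  edge (6, 11)→(10, 14): d=(4,3) right/bottom  bias=-1
    (0,2)@(1, 5): e=[0,11,-9] → ·  [on edge]
    (1,3)@(3, 7): e=[0,9,-7] → ·  [on edge]
    (2,4)@(5, 9): e=[0,7,-5] → ·  [on edge]
    (3,5)@(7, 11): e=[0,5,-3] → ·  [on edge]
    (4,6)@(9, 13): e=[0,3,-1] → ·  [on edge]
    (5,7)@(11, 15): e=[0,1,1] → ·  [on edge]
    (6,8)@(13, 17): e=[0,-1,3] → ·  [on edge]
  covered (0 px):
    · · · · · · ·
    · · · · · · ·
    · · · · · · ·
    · · · · · · ·
    · · · · · · ·
    · · · · · · ·
    · · · · · · ·
    · · · · · · ·
    · · · · · · ·
    · · · · · · ·
    · · · · · · ·

Z-buffer (winner per pixel, '.' = empty):
  . 0 0 . . . .
  . 0 0 0 0 . .
  . 0 0 0 1 . .
  . 0 0 0 1 . .
  . . 0 1 1 . .
  . . 0 1 1 1 .
  . . 1 1 1 1 .
  2 . . . 1 1 .
  2 2 2 . . . .
  . . . . . . .
  . . . . . . .

Answer: -1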